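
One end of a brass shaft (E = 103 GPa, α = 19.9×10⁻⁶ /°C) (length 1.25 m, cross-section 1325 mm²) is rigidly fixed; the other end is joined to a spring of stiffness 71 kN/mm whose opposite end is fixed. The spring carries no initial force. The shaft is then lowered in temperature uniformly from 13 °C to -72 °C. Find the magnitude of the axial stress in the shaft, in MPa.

σ ≈ 68.7 MPa (tensile)

The unrestrained thermal change is αΔT L = 19.9×10⁻⁶ × 85 × 1250 = 2.114 mm.
Let P be the tensile force in the spring. The shaft extends elastically by PL/(AE) and the spring stretches by P/k; together these equal δ_free.
So P = δ_free / [L/(AE) + 1/k] = 2.114 / [ 1250/(1325×103×10³) + 1/(71×10³) ].
P = 2.114 / 2.324×10⁻⁵ = 90970 N.
σ = P/A = 90970/1325 = 68.65 MPa.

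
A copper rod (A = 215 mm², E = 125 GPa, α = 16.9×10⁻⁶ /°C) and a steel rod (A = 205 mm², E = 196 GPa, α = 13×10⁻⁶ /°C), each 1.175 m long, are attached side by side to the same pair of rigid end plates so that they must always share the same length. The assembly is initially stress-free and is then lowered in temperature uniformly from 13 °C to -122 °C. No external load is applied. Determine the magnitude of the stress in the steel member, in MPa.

Equilibrium of a rigid end plate with no external load gives equal and opposite internal forces ±P in the two members. Since α_{copper} > α_{steel}, cooling drives the copper into tension and the steel into compression.
Setting the final lengths equal and cancelling L: (α₁ − α₂)ΔT = P/(A₁E₁) + P/(A₂E₂).
|α₁ − α₂|·ΔT = 3.9×10⁻⁶ × 135 = 0.0005265.
1/(A₁E₁) + 1/(A₂E₂) = 1/(215×125×10³) + 1/(205×196×10³) = 6.21×10⁻⁸ N⁻¹.
P = 0.0005265 / 6.21×10⁻⁸ = 8479 N = 8.479 kN.
σ_{steel} = P/A₂ = 8479/205 = 41.36 MPa, compressive.

σ ≈ 41.4 MPa (compressive)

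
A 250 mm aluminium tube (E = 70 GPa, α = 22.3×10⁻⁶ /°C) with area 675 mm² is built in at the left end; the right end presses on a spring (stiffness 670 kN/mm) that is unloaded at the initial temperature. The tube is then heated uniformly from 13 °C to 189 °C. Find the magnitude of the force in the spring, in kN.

The unrestrained thermal change is αΔT L = 22.3×10⁻⁶ × 176 × 250 = 0.9812 mm.
Let P be the compressive force at the spring. The tube shortens elastically by PL/(AE) and the spring compresses by P/k; together these equal δ_free.
P [ L/(AE) + 1/k ] = δ_free → P [ 250/(675×70×10³) + 1/(670×10³) ] = 0.9812.
P = 0.9812 / 6.784×10⁻⁶ = 144600 N.

P ≈ 145 kN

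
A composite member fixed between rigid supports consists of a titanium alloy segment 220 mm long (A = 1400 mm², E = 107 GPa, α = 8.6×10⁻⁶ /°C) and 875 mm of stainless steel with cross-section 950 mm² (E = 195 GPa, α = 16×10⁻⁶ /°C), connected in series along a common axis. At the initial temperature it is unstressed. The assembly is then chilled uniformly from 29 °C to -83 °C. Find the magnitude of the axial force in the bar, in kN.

If the supports were absent, the total length change would be Σ αᵢΔT Lᵢ = 8.6×10⁻⁶×112×220 + 16×10⁻⁶×112×875 = 1.78 mm.
Since the ends are fixed, an axial force P builds up, equal in every segment, with P · Σ Lᵢ/(AᵢEᵢ) = δ_free.
The series flexibility is Σ Lᵢ/(AᵢEᵢ) = 220/(1400×107×10³) + 875/(950×195×10³) = 6.192×10⁻⁶ mm/N.
P = 1.78 / 6.192×10⁻⁶ = 287500 N = 287.5 kN, tensile.

P ≈ 287 kN (tensile)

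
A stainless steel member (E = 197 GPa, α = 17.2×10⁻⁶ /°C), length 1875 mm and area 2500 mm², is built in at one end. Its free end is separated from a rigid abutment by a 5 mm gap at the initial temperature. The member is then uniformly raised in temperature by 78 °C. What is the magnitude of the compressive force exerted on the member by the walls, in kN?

Unrestrained expansion: δ_free = αΔT L = 17.2×10⁻⁶ × 78 × 1875 = 2.515 mm.
This is smaller than the 5 mm clearance, so the member expands freely without reaching the stop — the stress is zero.

P ≈ 0 kN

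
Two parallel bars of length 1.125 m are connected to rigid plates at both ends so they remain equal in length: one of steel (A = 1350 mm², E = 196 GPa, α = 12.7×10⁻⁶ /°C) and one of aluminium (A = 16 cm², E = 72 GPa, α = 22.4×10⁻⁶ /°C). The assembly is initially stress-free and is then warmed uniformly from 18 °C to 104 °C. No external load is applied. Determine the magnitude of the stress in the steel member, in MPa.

The aluminium has the larger α, so on heating it would change length more than the steel if both were free. The rigid plates force a common final length, so the aluminium is put into compression and the steel into tension, with equal and opposite forces P (no external load).
Setting the final lengths equal and cancelling L: (α₁ − α₂)ΔT = P/(A₁E₁) + P/(A₂E₂).
|α₁ − α₂|·ΔT = 9.7×10⁻⁶ × 86 = 0.0008342.
1/(A₁E₁) + 1/(A₂E₂) = 1/(1350×196×10³) + 1/(1600×72×10³) = 1.246×10⁻⁸ N⁻¹.
So P = 0.0008342 / 1.246×10⁻⁸ = 66.95 kN.
σ_{steel} = P/A₁ = 66950/1350 = 49.59 MPa, tensile.

σ ≈ 49.6 MPa (tensile)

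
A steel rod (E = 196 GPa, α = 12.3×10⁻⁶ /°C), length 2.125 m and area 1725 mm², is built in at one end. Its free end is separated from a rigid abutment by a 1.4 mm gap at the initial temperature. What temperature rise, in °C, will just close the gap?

ΔT ≈ 53.6 °C

Contact occurs when the free expansion equals the gap: αΔT L = 1.4 mm.
So ΔT = g/(αL) = 1.4/(12.3×10⁻⁶ × 2125) = 53.56 °C.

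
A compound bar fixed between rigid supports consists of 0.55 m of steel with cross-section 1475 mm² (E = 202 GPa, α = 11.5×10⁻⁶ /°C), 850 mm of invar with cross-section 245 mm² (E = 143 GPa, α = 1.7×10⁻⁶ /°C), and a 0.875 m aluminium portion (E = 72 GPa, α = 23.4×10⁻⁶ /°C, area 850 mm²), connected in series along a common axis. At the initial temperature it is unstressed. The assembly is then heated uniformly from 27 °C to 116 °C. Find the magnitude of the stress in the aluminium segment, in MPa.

σ ≈ 73.2 MPa (compressive)

Free thermal expansion of the whole bar: Σ αᵢΔT Lᵢ = 11.5×10⁻⁶×89×550 + 1.7×10⁻⁶×89×850 + 23.4×10⁻⁶×89×875 = 2.514 mm.
Since the ends are fixed, an axial force P builds up, equal in every segment, with P · Σ Lᵢ/(AᵢEᵢ) = δ_free.
Σ Lᵢ/(AᵢEᵢ) = 550/(1475×202×10³) + 850/(245×143×10³) + 875/(850×72×10³) = 4.04×10⁻⁵ mm/N.
P = 2.514 / 4.04×10⁻⁵ = 62220 N = 62.22 kN, compressive.
σ_{aluminium} = P / A = 62220 / 850 = 73.19 MPa.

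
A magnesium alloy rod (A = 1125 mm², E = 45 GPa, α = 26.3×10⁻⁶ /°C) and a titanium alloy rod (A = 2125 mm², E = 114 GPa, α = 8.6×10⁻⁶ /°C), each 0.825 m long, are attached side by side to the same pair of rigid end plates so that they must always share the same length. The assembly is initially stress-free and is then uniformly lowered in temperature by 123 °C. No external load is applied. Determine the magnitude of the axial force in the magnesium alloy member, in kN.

P ≈ 91.2 kN (tensile in the magnesium alloy)

Equilibrium of a rigid end plate with no external load gives equal and opposite internal forces ±P in the two members. Since α_{magnesium alloy} > α_{titanium alloy}, cooling drives the magnesium alloy into tension and the titanium alloy into compression.
Equating the net (thermal + elastic) strains gives |α₁ − α₂|·ΔT = P·[1/(A₁E₁) + 1/(A₂E₂)].
|α₁ − α₂|·ΔT = 17.7×10⁻⁶ × 123 = 0.002177.
1/(A₁E₁) + 1/(A₂E₂) = 1/(1125×45×10³) + 1/(2125×114×10³) = 2.388×10⁻⁸ N⁻¹.
P = 0.002177 / 2.388×10⁻⁸ = 91160 N = 91.16 kN.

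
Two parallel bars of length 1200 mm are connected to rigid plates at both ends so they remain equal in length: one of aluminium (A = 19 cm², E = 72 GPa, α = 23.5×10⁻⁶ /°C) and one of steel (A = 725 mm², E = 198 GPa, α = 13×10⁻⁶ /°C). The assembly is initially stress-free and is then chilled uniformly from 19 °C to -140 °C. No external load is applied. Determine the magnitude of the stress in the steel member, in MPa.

Both members must finish at the same length. With the larger α, the aluminium tends to over-contract; the plates restrain it, putting the aluminium in tension and the steel in compression. With no external load the two internal forces are equal and opposite, magnitude P.
Setting the final lengths equal and cancelling L: (α₁ − α₂)ΔT = P/(A₁E₁) + P/(A₂E₂).
|α₁ − α₂|·ΔT = 10.5×10⁻⁶ × 159 = 0.001669.
1/(A₁E₁) + 1/(A₂E₂) = 1/(1900×72×10³) + 1/(725×198×10³) = 1.428×10⁻⁸ N⁻¹.
P = 0.001669 / 1.428×10⁻⁸ = 116900 N = 116.9 kN.
σ_{steel} = P/A₂ = 116900/725 = 161.3 MPa, compressive.

σ ≈ 161 MPa (compressive)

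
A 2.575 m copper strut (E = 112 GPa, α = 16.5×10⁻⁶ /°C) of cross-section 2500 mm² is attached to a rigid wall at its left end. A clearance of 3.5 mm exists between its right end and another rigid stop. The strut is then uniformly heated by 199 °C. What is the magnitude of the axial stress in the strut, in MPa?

Unrestrained expansion: δ_free = αΔT L = 16.5×10⁻⁶ × 199 × 2575 = 8.455 mm.
The gap closes (δ_free > 3.5 mm) and the wall then resists a further 8.455 − 3.5 = 4.955 mm of expansion.
Compatibility: PL/(AE) = 4.955 mm, so σ = P/A = E × (4.955/2575) = 215.5 MPa.

σ ≈ 216 MPa (compressive)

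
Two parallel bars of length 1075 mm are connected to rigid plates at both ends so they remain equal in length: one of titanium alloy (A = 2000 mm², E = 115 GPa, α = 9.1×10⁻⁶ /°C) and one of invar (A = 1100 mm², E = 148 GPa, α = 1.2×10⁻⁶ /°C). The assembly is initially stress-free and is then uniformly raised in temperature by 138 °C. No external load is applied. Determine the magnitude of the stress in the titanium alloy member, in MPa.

σ ≈ 52 MPa (compressive)

Both members must finish at the same length. With the larger α, the titanium alloy tends to over-expand; the plates restrain it, putting the titanium alloy in compression and the invar in tension. With no external load the two internal forces are equal and opposite, magnitude P.
Compatibility of the two members (thermal + elastic change equal): (α₁ − α₂)ΔT = P·[1/(A₁E₁) + 1/(A₂E₂)].
|α₁ − α₂|·ΔT = 7.9×10⁻⁶ × 138 = 0.00109.
1/(A₁E₁) + 1/(A₂E₂) = 1/(2000×115×10³) + 1/(1100×148×10³) = 1.049×10⁻⁸ N⁻¹.
So P = 0.00109 / 1.049×10⁻⁸ = 103.9 kN.
σ_{titanium alloy} = P/A₁ = 103900/2000 = 51.96 MPa, compressive.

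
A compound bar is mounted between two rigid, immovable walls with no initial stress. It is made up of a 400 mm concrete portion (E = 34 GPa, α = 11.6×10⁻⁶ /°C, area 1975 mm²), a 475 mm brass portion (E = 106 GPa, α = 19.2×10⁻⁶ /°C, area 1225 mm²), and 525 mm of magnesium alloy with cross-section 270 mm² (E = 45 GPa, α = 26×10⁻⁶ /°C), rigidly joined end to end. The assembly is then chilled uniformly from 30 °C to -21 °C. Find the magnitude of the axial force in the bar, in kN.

With the walls removed the bar would change length by δ_free = Σ αᵢΔT Lᵢ = 11.6×10⁻⁶×51×400 + 19.2×10⁻⁶×51×475 + 26×10⁻⁶×51×525 = 1.398 mm.
The walls prevent any net length change, so an axial force P (same in every segment) develops. Compatibility: P · Σ Lᵢ/(AᵢEᵢ) = δ_free.
The series flexibility is Σ Lᵢ/(AᵢEᵢ) = 400/(1975×34×10³) + 475/(1225×106×10³) + 525/(270×45×10³) = 5.282×10⁻⁵ mm/N.
P = 1.398 / 5.282×10⁻⁵ = 26460 N = 26.46 kN, tensile.

P ≈ 26.5 kN (tensile)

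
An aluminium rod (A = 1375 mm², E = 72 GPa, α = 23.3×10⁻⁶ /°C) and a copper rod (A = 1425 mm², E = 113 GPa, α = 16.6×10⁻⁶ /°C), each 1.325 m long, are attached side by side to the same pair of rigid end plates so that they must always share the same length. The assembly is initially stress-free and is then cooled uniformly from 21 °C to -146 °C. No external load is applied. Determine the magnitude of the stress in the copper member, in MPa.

Equilibrium of a rigid end plate with no external load gives equal and opposite internal forces ±P in the two members. Since α_{aluminium} > α_{copper}, cooling drives the aluminium into tension and the copper into compression.
Setting the final lengths equal and cancelling L: (α₁ − α₂)ΔT = P/(A₁E₁) + P/(A₂E₂).
|α₁ − α₂|·ΔT = 6.7×10⁻⁶ × 167 = 0.001119.
1/(A₁E₁) + 1/(A₂E₂) = 1/(1375×72×10³) + 1/(1425×113×10³) = 1.631×10⁻⁸ N⁻¹.
So P = 0.001119 / 1.631×10⁻⁸ = 68.6 kN.
σ_{copper} = P/A₂ = 68600/1425 = 48.14 MPa, compressive.

σ ≈ 48.1 MPa (compressive)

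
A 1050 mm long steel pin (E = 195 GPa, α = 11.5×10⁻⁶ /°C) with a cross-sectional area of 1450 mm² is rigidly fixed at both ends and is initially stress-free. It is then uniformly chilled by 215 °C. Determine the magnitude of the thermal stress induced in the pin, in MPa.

σ ≈ 482 MPa (tensile)

With length fixed, the mechanical strain must cancel the thermal strain αΔT = 11.5×10⁻⁶ × 215 = 2472.5×10⁻⁶.
σ = EαΔT = 195×10³ × 11.5×10⁻⁶ × 215 = 482.1 MPa (tensile; the pin is trying to contract).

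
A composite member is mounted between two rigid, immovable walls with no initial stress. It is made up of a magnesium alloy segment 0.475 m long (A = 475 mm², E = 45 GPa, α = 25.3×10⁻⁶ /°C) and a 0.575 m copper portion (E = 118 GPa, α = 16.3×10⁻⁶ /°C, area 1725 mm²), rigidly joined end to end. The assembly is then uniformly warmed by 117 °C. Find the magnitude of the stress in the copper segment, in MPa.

σ ≈ 57.9 MPa (compressive)

Free thermal expansion of the whole bar: Σ αᵢΔT Lᵢ = 25.3×10⁻⁶×117×475 + 16.3×10⁻⁶×117×575 = 2.503 mm.
Since the ends are fixed, an axial force P builds up, equal in every segment, with P · Σ Lᵢ/(AᵢEᵢ) = δ_free.
The series flexibility is Σ Lᵢ/(AᵢEᵢ) = 475/(475×45×10³) + 575/(1725×118×10³) = 2.505×10⁻⁵ mm/N.
Hence P = δ_free / Σ(L/AE) = 2.503/2.505×10⁻⁵ = 99.92 kN (compressive).
σ_{copper} = P / A = 99920 / 1725 = 57.92 MPa.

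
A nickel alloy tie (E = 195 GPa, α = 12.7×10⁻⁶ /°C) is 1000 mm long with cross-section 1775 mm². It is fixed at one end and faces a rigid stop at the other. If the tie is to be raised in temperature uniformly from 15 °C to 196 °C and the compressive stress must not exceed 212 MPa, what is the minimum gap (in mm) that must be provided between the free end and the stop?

g ≈ 1.21 mm

Free expansion if unrestrained: δ_free = αΔT L = 12.7×10⁻⁶ × 181 × 1000 = 2.299 mm.
A stress of 212 MPa corresponds to the wall pushing the tie back by σL/E = 212×1000/(195×10³) = 1.087 mm.
So the gap has to take up the difference, g_min = δ_free − σL/E = 2.299 − 1.087 = 1.212 mm.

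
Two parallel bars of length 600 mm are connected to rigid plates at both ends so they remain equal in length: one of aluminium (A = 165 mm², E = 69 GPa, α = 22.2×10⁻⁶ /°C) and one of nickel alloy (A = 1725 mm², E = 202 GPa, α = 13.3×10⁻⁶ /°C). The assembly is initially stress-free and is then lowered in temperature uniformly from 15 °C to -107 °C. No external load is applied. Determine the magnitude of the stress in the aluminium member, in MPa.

σ ≈ 72.5 MPa (tensile)

Equilibrium of a rigid end plate with no external load gives equal and opposite internal forces ±P in the two members. Since α_{aluminium} > α_{nickel alloy}, cooling drives the aluminium into tension and the nickel alloy into compression.
Compatibility of the two members (thermal + elastic change equal): (α₁ − α₂)ΔT = P·[1/(A₁E₁) + 1/(A₂E₂)].
|α₁ − α₂|·ΔT = 8.9×10⁻⁶ × 122 = 0.001086.
1/(A₁E₁) + 1/(A₂E₂) = 1/(165×69×10³) + 1/(1725×202×10³) = 9.07×10⁻⁸ N⁻¹.
P = 0.001086 / 9.07×10⁻⁸ = 11970 N = 11.97 kN.
σ_{aluminium} = P/A₁ = 11970/165 = 72.55 MPa, tensile.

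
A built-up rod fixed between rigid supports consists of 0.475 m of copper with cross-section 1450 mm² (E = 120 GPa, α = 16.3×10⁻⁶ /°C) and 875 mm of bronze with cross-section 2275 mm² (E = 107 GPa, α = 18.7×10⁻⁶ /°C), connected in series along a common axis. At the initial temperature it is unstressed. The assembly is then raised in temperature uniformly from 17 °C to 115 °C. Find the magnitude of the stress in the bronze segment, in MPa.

Free thermal expansion of the whole bar: Σ αᵢΔT Lᵢ = 16.3×10⁻⁶×98×475 + 18.7×10⁻⁶×98×875 = 2.362 mm.
Since the ends are fixed, an axial force P builds up, equal in every segment, with P · Σ Lᵢ/(AᵢEᵢ) = δ_free.
Σ Lᵢ/(AᵢEᵢ) = 475/(1450×120×10³) + 875/(2275×107×10³) = 6.324×10⁻⁶ mm/N.
Hence P = δ_free / Σ(L/AE) = 2.362/6.324×10⁻⁶ = 373.5 kN (compressive).
σ_{bronze} = P / A = 373500 / 2275 = 164.2 MPa.

σ ≈ 164 MPa (compressive)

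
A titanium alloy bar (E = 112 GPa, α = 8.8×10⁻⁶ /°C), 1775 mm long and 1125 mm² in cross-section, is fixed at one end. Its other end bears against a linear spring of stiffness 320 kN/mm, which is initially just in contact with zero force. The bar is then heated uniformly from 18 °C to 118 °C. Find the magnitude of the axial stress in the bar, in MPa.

σ ≈ 80.7 MPa (compressive)

If the spring were absent the bar would lengthen by αΔT L = 8.8×10⁻⁶ × 100 × 1775 = 1.562 mm.
With a force P in the spring, the elastic change of the bar is PL/(AE) and that of the spring is P/k; compatibility requires their sum to equal δ_free.
P [ L/(AE) + 1/k ] = δ_free → P [ 1775/(1125×112×10³) + 1/(320×10³) ] = 1.562.
P = 1.562 / 1.721×10⁻⁵ = 90750 N.
σ = P/A = 90750/1125 = 80.67 MPa.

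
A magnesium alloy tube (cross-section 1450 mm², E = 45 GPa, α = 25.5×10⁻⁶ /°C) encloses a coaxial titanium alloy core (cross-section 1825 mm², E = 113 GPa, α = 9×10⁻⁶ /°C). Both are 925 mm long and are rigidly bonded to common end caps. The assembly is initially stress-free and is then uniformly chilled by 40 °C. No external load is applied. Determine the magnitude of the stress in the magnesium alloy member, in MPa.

σ ≈ 22.6 MPa (tensile)

The magnesium alloy has the larger α, so on cooling it would change length more than the titanium alloy if both were free. The rigid plates force a common final length, so the magnesium alloy is put into tension and the titanium alloy into compression, with equal and opposite forces P (no external load).
Compatibility of the two members (thermal + elastic change equal): (α₁ − α₂)ΔT = P·[1/(A₁E₁) + 1/(A₂E₂)].
|α₁ − α₂|·ΔT = 16.5×10⁻⁶ × 40 = 0.00066.
1/(A₁E₁) + 1/(A₂E₂) = 1/(1450×45×10³) + 1/(1825×113×10³) = 2.017×10⁻⁸ N⁻¹.
P = 0.00066 / 2.017×10⁻⁸ = 32710 N = 32.71 kN.
σ_{magnesium alloy} = P/A₁ = 32710/1450 = 22.56 MPa, tensile.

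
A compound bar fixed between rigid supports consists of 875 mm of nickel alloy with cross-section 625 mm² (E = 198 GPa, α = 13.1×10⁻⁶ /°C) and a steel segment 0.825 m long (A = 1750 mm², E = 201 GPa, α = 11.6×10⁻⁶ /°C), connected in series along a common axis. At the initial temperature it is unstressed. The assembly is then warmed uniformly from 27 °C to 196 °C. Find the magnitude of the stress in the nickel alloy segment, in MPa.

Free thermal expansion of the whole bar: Σ αᵢΔT Lᵢ = 13.1×10⁻⁶×169×875 + 11.6×10⁻⁶×169×825 = 3.554 mm.
The rigid supports impose zero overall length change; the single axial force P common to all segments must satisfy P Σ Lᵢ/(AᵢEᵢ) = δ_free.
The series flexibility is Σ Lᵢ/(AᵢEᵢ) = 875/(625×198×10³) + 825/(1750×201×10³) = 9.416×10⁻⁶ mm/N.
P = 3.554 / 9.416×10⁻⁶ = 377500 N = 377.5 kN, compressive.
σ_{nickel alloy} = P / A = 377500 / 625 = 604 MPa.

σ ≈ 604 MPa (compressive)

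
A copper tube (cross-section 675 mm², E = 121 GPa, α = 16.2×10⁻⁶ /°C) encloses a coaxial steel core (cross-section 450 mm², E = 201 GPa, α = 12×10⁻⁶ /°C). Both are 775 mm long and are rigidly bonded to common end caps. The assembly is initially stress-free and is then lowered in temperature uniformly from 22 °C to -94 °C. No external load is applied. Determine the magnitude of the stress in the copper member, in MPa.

The copper has the larger α, so on cooling it would change length more than the steel if both were free. The rigid plates force a common final length, so the copper is put into tension and the steel into compression, with equal and opposite forces P (no external load).
Setting the final lengths equal and cancelling L: (α₁ − α₂)ΔT = P/(A₁E₁) + P/(A₂E₂).
|α₁ − α₂|·ΔT = 4.2×10⁻⁶ × 116 = 0.0004872.
1/(A₁E₁) + 1/(A₂E₂) = 1/(675×121×10³) + 1/(450×201×10³) = 2.33×10⁻⁸ N⁻¹.
P = 0.0004872 / 2.33×10⁻⁸ = 20910 N = 20.91 kN.
σ_{copper} = P/A₁ = 20910/675 = 30.98 MPa, tensile.

σ ≈ 31 MPa (tensile)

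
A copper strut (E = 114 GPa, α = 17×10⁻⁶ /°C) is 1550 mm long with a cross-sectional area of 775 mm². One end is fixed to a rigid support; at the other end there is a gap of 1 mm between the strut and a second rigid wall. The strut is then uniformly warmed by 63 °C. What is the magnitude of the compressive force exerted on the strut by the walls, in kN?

Unrestrained expansion: δ_free = αΔT L = 17×10⁻⁶ × 63 × 1550 = 1.66 mm.
This exceeds the 1 mm gap, so the wall pushes back. The portion of expansion that must be recovered elastically is δ_free − gap = 1.66 − 1 = 0.66 mm.
Compatibility: PL/(AE) = 0.66 mm, so σ = P/A = E × (0.66/1550) = 48.55 MPa.
P = σA = 48.55 × 775 = 37.62 kN.

P ≈ 37.6 kN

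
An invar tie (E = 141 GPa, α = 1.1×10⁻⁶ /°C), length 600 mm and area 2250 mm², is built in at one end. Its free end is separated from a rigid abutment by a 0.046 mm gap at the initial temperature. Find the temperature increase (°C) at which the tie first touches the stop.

ΔT ≈ 69.7 °C

The gap closes when αΔT L = 0.046 mm, since the tie is still unstressed at that instant.
So ΔT = g/(αL) = 0.046/(1.1×10⁻⁶ × 600) = 69.7 °C.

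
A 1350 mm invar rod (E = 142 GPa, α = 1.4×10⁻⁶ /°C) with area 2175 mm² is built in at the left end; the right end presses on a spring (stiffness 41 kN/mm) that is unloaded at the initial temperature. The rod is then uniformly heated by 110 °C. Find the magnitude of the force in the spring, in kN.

If the spring were absent the rod would lengthen by αΔT L = 1.4×10⁻⁶ × 110 × 1350 = 0.2079 mm.
Let P be the compressive force at the spring. The rod shortens elastically by PL/(AE) and the spring compresses by P/k; together these equal δ_free.
So P = δ_free / [L/(AE) + 1/k] = 0.2079 / [ 1350/(2175×142×10³) + 1/(41×10³) ].
P = 0.2079 / 2.876×10⁻⁵ = 7228 N.

P ≈ 7.23 kN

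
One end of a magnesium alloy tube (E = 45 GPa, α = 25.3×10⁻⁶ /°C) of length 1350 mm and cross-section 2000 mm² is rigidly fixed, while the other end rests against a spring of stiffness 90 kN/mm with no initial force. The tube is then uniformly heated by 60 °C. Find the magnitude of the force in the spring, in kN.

The unrestrained thermal change is αΔT L = 25.3×10⁻⁶ × 60 × 1350 = 2.049 mm.
Let P be the compressive force at the spring. The tube shortens elastically by PL/(AE) and the spring compresses by P/k; together these equal δ_free.
P [ L/(AE) + 1/k ] = δ_free → P [ 1350/(2000×45×10³) + 1/(90×10³) ] = 2.049.
P = 2.049 / 2.611×10⁻⁵ = 78480 N.

P ≈ 78.5 kN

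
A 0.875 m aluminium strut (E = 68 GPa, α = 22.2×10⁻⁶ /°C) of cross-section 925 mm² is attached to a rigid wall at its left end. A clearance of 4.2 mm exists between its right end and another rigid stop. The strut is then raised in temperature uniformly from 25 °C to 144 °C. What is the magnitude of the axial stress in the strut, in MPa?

σ ≈ 0 MPa

Unrestrained expansion: δ_free = αΔT L = 22.2×10⁻⁶ × 119 × 875 = 2.312 mm.
Since δ_free = 2.31 mm is less than the 4.2 mm gap, the strut never touches the wall. No axial force develops.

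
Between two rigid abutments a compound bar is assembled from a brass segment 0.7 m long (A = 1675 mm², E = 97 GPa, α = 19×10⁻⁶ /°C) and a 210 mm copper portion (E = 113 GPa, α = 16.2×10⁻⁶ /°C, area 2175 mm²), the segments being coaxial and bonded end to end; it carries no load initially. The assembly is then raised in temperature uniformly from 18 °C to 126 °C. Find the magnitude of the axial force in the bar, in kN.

P ≈ 349 kN (compressive)

With the walls removed the bar would change length by δ_free = Σ αᵢΔT Lᵢ = 19×10⁻⁶×108×700 + 16.2×10⁻⁶×108×210 = 1.804 mm.
The walls prevent any net length change, so an axial force P (same in every segment) develops. Compatibility: P · Σ Lᵢ/(AᵢEᵢ) = δ_free.
Σ Lᵢ/(AᵢEᵢ) = 700/(1675×97×10³) + 210/(2175×113×10³) = 5.163×10⁻⁶ mm/N.
Hence P = δ_free / Σ(L/AE) = 1.804/5.163×10⁻⁶ = 349.4 kN (compressive).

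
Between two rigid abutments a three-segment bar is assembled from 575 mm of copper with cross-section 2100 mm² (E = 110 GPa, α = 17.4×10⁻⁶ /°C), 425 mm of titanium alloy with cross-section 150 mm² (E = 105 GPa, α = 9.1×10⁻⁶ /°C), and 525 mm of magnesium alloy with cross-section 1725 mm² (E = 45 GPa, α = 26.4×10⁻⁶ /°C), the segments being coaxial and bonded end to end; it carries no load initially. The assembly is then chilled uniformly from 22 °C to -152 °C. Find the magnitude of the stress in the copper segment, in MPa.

σ ≈ 63.4 MPa (tensile)

If the supports were absent, the total length change would be Σ αᵢΔT Lᵢ = 17.4×10⁻⁶×174×575 + 9.1×10⁻⁶×174×425 + 26.4×10⁻⁶×174×525 = 4.825 mm.
The rigid supports impose zero overall length change; the single axial force P common to all segments must satisfy P Σ Lᵢ/(AᵢEᵢ) = δ_free.
Σ Lᵢ/(AᵢEᵢ) = 575/(2100×110×10³) + 425/(150×105×10³) + 525/(1725×45×10³) = 3.624×10⁻⁵ mm/N.
So P = 4.825 / 3.624×10⁻⁵ = 133.2 kN, tensile.
σ_{copper} = P / A = 133200 / 2100 = 63.41 MPa.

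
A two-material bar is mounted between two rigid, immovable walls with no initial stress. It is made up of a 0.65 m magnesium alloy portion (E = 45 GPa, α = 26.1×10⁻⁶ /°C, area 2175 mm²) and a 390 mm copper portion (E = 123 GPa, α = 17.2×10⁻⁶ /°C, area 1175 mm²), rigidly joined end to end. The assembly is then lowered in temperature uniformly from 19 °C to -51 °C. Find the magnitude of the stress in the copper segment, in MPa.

σ ≈ 151 MPa (tensile)

If the supports were absent, the total length change would be Σ αᵢΔT Lᵢ = 26.1×10⁻⁶×70×650 + 17.2×10⁻⁶×70×390 = 1.657 mm.
The rigid supports impose zero overall length change; the single axial force P common to all segments must satisfy P Σ Lᵢ/(AᵢEᵢ) = δ_free.
Σ Lᵢ/(AᵢEᵢ) = 650/(2175×45×10³) + 390/(1175×123×10³) = 9.34×10⁻⁶ mm/N.
Hence P = δ_free / Σ(L/AE) = 1.657/9.34×10⁻⁶ = 177.4 kN (tensile).
σ_{copper} = P / A = 177400 / 1175 = 151 MPa.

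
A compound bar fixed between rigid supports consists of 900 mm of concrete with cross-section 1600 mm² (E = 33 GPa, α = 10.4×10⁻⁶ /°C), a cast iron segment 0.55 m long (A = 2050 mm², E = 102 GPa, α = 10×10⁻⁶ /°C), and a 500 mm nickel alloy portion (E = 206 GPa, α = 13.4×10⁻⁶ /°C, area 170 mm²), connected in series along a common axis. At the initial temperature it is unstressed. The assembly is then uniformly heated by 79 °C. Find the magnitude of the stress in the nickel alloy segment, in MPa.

If the supports were absent, the total length change would be Σ αᵢΔT Lᵢ = 10.4×10⁻⁶×79×900 + 10×10⁻⁶×79×550 + 13.4×10⁻⁶×79×500 = 1.703 mm.
The walls prevent any net length change, so an axial force P (same in every segment) develops. Compatibility: P · Σ Lᵢ/(AᵢEᵢ) = δ_free.
Σ Lᵢ/(AᵢEᵢ) = 900/(1600×33×10³) + 550/(2050×102×10³) + 500/(170×206×10³) = 3.395×10⁻⁵ mm/N.
Hence P = δ_free / Σ(L/AE) = 1.703/3.395×10⁻⁵ = 50.16 kN (compressive).
σ_{nickel alloy} = P / A = 50160 / 170 = 295.1 MPa.

σ ≈ 295 MPa (compressive)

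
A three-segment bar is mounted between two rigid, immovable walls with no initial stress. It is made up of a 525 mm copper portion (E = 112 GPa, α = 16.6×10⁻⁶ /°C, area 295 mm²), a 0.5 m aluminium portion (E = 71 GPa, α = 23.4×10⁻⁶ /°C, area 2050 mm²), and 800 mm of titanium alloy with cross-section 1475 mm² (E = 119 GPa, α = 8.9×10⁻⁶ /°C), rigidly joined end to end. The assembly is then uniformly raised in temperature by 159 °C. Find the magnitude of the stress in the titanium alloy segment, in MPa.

σ ≈ 124 MPa (compressive)

With the walls removed the bar would change length by δ_free = Σ αᵢΔT Lᵢ = 16.6×10⁻⁶×159×525 + 23.4×10⁻⁶×159×500 + 8.9×10⁻⁶×159×800 = 4.378 mm.
The rigid supports impose zero overall length change; the single axial force P common to all segments must satisfy P Σ Lᵢ/(AᵢEᵢ) = δ_free.
Σ Lᵢ/(AᵢEᵢ) = 525/(295×112×10³) + 500/(2050×71×10³) + 800/(1475×119×10³) = 2.388×10⁻⁵ mm/N.
P = 4.378 / 2.388×10⁻⁵ = 183300 N = 183.3 kN, compressive.
σ_{titanium alloy} = P / A = 183300 / 1475 = 124.3 MPa.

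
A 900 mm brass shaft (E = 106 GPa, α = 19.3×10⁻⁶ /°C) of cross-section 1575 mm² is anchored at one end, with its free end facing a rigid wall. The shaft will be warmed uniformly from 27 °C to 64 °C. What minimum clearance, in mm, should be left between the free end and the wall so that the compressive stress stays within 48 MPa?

Free expansion if unrestrained: δ_free = αΔT L = 19.3×10⁻⁶ × 37 × 900 = 0.6427 mm.
A stress of 48 MPa corresponds to the wall pushing the shaft back by σL/E = 48×900/(106×10³) = 0.4075 mm.
The gap must absorb the remainder: g_min = 0.6427 − 0.4075 = 0.2351 mm.

g ≈ 0.235 mm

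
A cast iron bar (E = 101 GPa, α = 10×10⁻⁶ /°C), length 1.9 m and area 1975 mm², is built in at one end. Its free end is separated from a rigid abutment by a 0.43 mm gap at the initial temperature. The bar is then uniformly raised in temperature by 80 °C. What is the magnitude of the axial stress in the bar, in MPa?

σ ≈ 57.9 MPa (compressive)

Free thermal elongation = αΔT L = 10×10⁻⁶ × 80 × 1900 = 1.52 mm.
The gap closes (δ_free > 0.43 mm) and the wall then resists a further 1.52 − 0.43 = 1.09 mm of expansion.
So σ = E(δ_free − g)/L = 101×10³ × 1.09/1900 = 57.94 MPa.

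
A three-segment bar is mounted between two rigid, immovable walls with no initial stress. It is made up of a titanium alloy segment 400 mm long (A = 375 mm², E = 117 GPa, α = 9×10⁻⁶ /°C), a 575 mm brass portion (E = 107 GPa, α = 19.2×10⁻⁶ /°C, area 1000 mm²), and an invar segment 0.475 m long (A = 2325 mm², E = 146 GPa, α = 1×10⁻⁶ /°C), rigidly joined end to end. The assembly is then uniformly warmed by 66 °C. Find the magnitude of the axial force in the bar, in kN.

P ≈ 62.8 kN (compressive)

If the supports were absent, the total length change would be Σ αᵢΔT Lᵢ = 9×10⁻⁶×66×400 + 19.2×10⁻⁶×66×575 + 1×10⁻⁶×66×475 = 0.9976 mm.
The rigid supports impose zero overall length change; the single axial force P common to all segments must satisfy P Σ Lᵢ/(AᵢEᵢ) = δ_free.
The series flexibility is Σ Lᵢ/(AᵢEᵢ) = 400/(375×117×10³) + 575/(1000×107×10³) + 475/(2325×146×10³) = 1.589×10⁻⁵ mm/N.
So P = 0.9976 / 1.589×10⁻⁵ = 62.78 kN, compressive.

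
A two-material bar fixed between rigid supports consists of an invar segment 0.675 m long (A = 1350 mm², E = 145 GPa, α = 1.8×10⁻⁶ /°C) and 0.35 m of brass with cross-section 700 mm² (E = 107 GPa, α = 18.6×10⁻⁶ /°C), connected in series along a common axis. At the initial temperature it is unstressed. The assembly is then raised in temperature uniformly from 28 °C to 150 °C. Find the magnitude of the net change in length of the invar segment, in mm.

|ΔL| ≈ 0.252 mm

With the walls removed the bar would change length by δ_free = Σ αᵢΔT Lᵢ = 1.8×10⁻⁶×122×675 + 18.6×10⁻⁶×122×350 = 0.9425 mm.
The walls prevent any net length change, so an axial force P (same in every segment) develops. Compatibility: P · Σ Lᵢ/(AᵢEᵢ) = δ_free.
The series flexibility is Σ Lᵢ/(AᵢEᵢ) = 675/(1350×145×10³) + 350/(700×107×10³) = 8.121×10⁻⁶ mm/N.
P = 0.9425 / 8.121×10⁻⁶ = 116000 N = 116 kN, compressive.
For the invar segment, free thermal change = 1.8×10⁻⁶×122×675 = 0.1482 mm and elastic change from P = 116000×675/(1350×145×10³) = 0.4002 mm; these oppose, so the net change is 0.252 mm (segment shortens).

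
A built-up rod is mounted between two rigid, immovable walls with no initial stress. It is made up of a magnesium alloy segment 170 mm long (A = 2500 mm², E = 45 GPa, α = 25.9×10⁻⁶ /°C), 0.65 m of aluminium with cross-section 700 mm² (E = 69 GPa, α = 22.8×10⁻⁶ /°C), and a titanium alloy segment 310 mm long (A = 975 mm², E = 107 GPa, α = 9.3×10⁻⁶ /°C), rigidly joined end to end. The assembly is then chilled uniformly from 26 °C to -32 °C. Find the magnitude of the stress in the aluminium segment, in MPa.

With the walls removed the bar would change length by δ_free = Σ αᵢΔT Lᵢ = 25.9×10⁻⁶×58×170 + 22.8×10⁻⁶×58×650 + 9.3×10⁻⁶×58×310 = 1.282 mm.
Since the ends are fixed, an axial force P builds up, equal in every segment, with P · Σ Lᵢ/(AᵢEᵢ) = δ_free.
The series flexibility is Σ Lᵢ/(AᵢEᵢ) = 170/(2500×45×10³) + 650/(700×69×10³) + 310/(975×107×10³) = 1.794×10⁻⁵ mm/N.
So P = 1.282 / 1.794×10⁻⁵ = 71.47 kN, tensile.
σ_{aluminium} = P / A = 71470 / 700 = 102.1 MPa.

σ ≈ 102 MPa (tensile)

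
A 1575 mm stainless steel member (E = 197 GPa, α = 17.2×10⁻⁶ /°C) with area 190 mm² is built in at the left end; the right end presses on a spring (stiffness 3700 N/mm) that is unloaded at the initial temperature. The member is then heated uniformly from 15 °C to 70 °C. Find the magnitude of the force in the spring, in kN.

P ≈ 4.77 kN

Free thermal expansion: δ_free = αΔT L = 17.2×10⁻⁶ × 55 × 1575 = 1.49 mm.
With a force P in the spring, the elastic change of the member is PL/(AE) and that of the spring is P/k; compatibility requires their sum to equal δ_free.
P [ L/(AE) + 1/k ] = δ_free → P [ 1575/(190×197×10³) + 1/(3700) ] = 1.49.
P = 1.49 / 0.0003123 = 4770 N.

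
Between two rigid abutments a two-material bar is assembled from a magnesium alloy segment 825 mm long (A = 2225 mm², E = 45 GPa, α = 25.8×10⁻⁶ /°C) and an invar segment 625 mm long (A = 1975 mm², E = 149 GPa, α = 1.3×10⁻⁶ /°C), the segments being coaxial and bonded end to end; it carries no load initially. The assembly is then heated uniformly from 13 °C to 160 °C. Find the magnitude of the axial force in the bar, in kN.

Free thermal expansion of the whole bar: Σ αᵢΔT Lᵢ = 25.8×10⁻⁶×147×825 + 1.3×10⁻⁶×147×625 = 3.248 mm.
The walls prevent any net length change, so an axial force P (same in every segment) develops. Compatibility: P · Σ Lᵢ/(AᵢEᵢ) = δ_free.
The series flexibility is Σ Lᵢ/(AᵢEᵢ) = 825/(2225×45×10³) + 625/(1975×149×10³) = 1.036×10⁻⁵ mm/N.
P = 3.248 / 1.036×10⁻⁵ = 313400 N = 313.4 kN, compressive.

P ≈ 313 kN (compressive)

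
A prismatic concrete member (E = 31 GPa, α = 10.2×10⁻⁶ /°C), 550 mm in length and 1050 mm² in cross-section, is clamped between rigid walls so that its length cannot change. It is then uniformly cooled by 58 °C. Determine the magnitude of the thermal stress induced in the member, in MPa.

The supports are rigid, so the total axial strain is zero. The restrained thermal strain is ε = αΔT = 10.2×10⁻⁶ × 58 = 591.6×10⁻⁶.
The stress required to suppress this strain is σ = Eε = 31×10³ × 591.6×10⁻⁶ = 18.34 MPa, tensile since the member is trying to contract.

σ ≈ 18.3 MPa (tensile)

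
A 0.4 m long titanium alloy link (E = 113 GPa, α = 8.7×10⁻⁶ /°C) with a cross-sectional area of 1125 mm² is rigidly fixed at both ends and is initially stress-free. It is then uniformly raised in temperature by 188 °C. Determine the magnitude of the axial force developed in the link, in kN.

Full restraint means ε = 0, so the stress is σ = EαΔT = 113×10³ × 8.7×10⁻⁶ × 188 = 184.8 MPa.
Then P = σA = 184.8 × 1125 mm² = 207.9 kN, compressive.

P ≈ 208 kN (compressive)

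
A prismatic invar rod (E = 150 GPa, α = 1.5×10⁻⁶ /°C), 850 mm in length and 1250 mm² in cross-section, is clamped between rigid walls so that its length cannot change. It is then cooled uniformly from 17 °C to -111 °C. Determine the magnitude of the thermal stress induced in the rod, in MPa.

With length fixed, the mechanical strain must cancel the thermal strain αΔT = 1.5×10⁻⁶ × 128 = 192×10⁻⁶.
Hence σ = E·αΔT = 150×10³ × 192×10⁻⁶ = 28.8 MPa, tensile.

σ ≈ 28.8 MPa (tensile)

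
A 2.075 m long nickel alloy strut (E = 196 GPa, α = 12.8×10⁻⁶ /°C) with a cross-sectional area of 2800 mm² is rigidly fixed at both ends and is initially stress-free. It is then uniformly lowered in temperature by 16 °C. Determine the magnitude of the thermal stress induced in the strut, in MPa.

σ ≈ 40.1 MPa (tensile)

With length fixed, the mechanical strain must cancel the thermal strain αΔT = 12.8×10⁻⁶ × 16 = 204.8×10⁻⁶.
σ = EαΔT = 196×10³ × 12.8×10⁻⁶ × 16 = 40.14 MPa (tensile; the strut is trying to contract).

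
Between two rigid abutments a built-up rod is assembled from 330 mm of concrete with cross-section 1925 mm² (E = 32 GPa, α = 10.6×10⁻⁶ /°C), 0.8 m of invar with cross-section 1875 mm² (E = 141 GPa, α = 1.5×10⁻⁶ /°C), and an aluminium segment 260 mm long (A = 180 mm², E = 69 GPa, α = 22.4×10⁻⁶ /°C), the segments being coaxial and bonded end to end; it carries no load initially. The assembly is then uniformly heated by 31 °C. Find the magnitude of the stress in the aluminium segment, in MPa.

σ ≈ 61.8 MPa (compressive)

If the supports were absent, the total length change would be Σ αᵢΔT Lᵢ = 10.6×10⁻⁶×31×330 + 1.5×10⁻⁶×31×800 + 22.4×10⁻⁶×31×260 = 0.3262 mm.
The walls prevent any net length change, so an axial force P (same in every segment) develops. Compatibility: P · Σ Lᵢ/(AᵢEᵢ) = δ_free.
Σ Lᵢ/(AᵢEᵢ) = 330/(1925×32×10³) + 800/(1875×141×10³) + 260/(180×69×10³) = 2.932×10⁻⁵ mm/N.
So P = 0.3262 / 2.932×10⁻⁵ = 11.13 kN, compressive.
σ_{aluminium} = P / A = 11130 / 180 = 61.81 MPa.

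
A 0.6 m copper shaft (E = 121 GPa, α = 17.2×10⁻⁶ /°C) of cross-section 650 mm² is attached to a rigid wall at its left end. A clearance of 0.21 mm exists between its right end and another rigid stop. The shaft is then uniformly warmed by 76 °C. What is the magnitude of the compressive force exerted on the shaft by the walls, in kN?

Free thermal elongation = αΔT L = 17.2×10⁻⁶ × 76 × 600 = 0.7843 mm.
The gap closes (δ_free > 0.21 mm) and the wall then resists a further 0.7843 − 0.21 = 0.5743 mm of expansion.
That suppressed elongation corresponds to σ = E·Δ/L = 121×10³ × 0.5743/600 = 115.8 MPa.
P = σA = 115.8 × 650 = 75.28 kN.

P ≈ 75.3 kN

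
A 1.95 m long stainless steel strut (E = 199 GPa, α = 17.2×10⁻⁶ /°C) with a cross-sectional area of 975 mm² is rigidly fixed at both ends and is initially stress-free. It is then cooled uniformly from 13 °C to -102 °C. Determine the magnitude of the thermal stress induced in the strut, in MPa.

The supports are rigid, so the total axial strain is zero. The restrained thermal strain is ε = αΔT = 17.2×10⁻⁶ × 115 = 1978×10⁻⁶.
σ = EαΔT = 199×10³ × 17.2×10⁻⁶ × 115 = 393.6 MPa (tensile; the strut is trying to contract).

σ ≈ 394 MPa (tensile)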